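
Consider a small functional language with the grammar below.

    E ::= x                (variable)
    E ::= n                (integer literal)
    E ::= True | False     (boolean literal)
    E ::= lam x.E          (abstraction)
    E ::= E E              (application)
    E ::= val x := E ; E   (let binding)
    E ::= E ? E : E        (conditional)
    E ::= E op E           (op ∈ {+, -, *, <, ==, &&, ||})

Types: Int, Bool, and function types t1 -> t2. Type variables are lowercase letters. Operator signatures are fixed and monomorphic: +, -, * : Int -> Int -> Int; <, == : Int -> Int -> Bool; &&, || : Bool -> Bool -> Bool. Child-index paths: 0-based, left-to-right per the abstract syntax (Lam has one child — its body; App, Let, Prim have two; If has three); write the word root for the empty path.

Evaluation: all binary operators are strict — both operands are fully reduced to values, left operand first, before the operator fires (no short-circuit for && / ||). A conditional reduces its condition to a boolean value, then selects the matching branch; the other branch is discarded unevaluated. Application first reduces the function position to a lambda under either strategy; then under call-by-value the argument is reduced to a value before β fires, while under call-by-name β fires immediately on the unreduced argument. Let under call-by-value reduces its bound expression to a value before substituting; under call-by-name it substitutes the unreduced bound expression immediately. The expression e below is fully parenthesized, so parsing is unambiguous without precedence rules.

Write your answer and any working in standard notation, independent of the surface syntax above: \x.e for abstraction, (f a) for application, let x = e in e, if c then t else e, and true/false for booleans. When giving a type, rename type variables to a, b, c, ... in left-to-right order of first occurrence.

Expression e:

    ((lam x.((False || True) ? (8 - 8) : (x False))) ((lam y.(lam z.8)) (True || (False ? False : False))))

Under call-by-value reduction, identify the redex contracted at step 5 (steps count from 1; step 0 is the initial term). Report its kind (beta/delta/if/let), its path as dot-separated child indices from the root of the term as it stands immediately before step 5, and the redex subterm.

Answer: delta at 0 : (false || true)

Working:
step 0: ((\x.(if (false || true) then (8 - 8) else (x false))) ((\y.(\z.8)) (true || (if false then false else false))))
step 1: [if@1.1.1] ((\x.(if (false || true) then (8 - 8) else (x false))) ((\y.(\z.8)) (true || false)))
step 2: [delta@1.1] ((\x.(if (false || true) then (8 - 8) else (x false))) ((\y.(\z.8)) true))
step 3: [beta@1] ((\x.(if (false || true) then (8 - 8) else (x false))) (\z.8))
step 4: [beta@root] (if (false || true) then (8 - 8) else ((\z.8) false))
step 5: [delta@0] (if true then (8 - 8) else ((\z.8) false))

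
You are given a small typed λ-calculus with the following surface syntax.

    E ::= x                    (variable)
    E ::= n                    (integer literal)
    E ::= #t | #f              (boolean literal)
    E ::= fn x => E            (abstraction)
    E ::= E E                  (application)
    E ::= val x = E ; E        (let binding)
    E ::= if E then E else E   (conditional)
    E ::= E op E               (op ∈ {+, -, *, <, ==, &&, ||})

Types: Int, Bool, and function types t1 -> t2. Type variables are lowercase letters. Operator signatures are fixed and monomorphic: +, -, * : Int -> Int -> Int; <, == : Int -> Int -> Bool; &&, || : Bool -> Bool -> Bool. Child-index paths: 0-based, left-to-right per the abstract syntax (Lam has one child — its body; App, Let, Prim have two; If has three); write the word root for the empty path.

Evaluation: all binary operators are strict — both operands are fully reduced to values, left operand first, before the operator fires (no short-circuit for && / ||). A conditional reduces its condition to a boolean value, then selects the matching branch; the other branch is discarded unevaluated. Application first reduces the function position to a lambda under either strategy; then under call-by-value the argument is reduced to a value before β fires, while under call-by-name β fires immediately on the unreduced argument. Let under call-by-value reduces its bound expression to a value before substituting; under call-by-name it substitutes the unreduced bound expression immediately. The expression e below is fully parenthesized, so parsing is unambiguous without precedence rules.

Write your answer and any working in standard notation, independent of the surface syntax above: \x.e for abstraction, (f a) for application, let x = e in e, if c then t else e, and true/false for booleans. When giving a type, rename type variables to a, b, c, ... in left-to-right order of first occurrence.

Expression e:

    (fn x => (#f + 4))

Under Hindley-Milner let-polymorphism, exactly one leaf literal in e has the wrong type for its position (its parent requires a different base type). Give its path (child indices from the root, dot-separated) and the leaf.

Working:
  unify Bool ~ Int
  FAIL: mismatch Bool ~ Int

Answer: 0.0 : false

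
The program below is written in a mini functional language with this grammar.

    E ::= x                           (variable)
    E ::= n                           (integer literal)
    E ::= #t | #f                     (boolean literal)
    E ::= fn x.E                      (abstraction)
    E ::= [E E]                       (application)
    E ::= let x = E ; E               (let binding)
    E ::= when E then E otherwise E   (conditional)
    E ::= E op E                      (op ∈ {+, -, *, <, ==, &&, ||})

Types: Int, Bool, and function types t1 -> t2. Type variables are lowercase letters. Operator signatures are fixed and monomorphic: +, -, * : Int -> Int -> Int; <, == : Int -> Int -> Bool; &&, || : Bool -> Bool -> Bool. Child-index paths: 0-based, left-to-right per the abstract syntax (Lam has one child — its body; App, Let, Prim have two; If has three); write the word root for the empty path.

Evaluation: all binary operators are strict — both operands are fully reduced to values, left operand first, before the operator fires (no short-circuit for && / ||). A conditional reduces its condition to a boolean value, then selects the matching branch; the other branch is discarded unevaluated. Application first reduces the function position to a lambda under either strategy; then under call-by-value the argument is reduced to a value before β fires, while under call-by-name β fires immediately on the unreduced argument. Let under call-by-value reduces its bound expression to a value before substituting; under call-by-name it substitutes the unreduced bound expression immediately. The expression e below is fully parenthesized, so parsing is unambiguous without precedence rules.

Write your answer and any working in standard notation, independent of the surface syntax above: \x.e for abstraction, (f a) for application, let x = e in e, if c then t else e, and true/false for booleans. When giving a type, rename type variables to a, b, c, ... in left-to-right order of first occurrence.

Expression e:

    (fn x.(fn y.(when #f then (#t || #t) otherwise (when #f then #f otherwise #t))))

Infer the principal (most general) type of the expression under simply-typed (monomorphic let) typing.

Answer: a -> b -> Bool

Working:
  unify Bool ~ Bool
  unify Bool ~ Bool
  unify Bool ~ Bool
  unify Bool ~ Bool
  unify Bool ~ Bool
  unify Bool ~ Bool
\y._ : b -> Bool
\x._ : a -> b -> Bool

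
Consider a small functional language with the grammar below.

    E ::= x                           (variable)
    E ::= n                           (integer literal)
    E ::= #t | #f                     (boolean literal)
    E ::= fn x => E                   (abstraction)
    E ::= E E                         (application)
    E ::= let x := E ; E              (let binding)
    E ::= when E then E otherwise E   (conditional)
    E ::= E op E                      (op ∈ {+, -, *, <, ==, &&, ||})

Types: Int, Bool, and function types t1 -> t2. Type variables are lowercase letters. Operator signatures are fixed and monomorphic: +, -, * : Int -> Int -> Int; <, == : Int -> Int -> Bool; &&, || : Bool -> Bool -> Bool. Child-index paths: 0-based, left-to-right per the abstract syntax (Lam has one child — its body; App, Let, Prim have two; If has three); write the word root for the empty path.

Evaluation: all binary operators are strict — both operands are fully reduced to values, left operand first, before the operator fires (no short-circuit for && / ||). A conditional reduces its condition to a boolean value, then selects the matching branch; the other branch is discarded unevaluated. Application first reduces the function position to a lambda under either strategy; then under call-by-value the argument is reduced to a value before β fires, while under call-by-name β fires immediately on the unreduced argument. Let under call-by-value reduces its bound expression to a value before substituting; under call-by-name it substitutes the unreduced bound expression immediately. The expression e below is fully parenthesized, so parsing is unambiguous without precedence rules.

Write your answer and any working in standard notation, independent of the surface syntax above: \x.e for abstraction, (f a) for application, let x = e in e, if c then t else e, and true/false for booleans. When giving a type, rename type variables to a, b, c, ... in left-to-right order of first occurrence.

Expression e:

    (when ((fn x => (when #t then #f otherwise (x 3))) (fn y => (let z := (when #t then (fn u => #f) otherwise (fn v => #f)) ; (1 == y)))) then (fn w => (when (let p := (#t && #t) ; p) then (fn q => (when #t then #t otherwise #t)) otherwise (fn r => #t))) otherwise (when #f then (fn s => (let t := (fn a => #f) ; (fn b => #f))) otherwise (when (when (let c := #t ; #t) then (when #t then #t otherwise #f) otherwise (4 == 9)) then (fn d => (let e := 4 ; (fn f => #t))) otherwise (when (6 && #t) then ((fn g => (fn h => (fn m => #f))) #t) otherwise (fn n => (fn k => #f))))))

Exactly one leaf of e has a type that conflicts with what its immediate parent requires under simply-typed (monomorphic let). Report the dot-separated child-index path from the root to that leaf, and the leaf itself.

Answer: 2.2.2.0.0 : 6

Working:
  unify Bool ~ Bool
x : a
  unify a ~ Int -> b
_ _ : b
  unify Bool ~ b
\x._ : (Int -> Bool) -> Bool
  unify Bool ~ Bool
\u._ : d -> Bool
\v._ : e -> Bool
  unify d -> Bool ~ e -> Bool
  unify d ~ e
  unify Bool ~ Bool
let z : e -> Bool
  unify Int ~ Int
y : c
  unify c ~ Int
\y._ : Int -> Bool
  unify (Int -> Bool) -> Bool ~ (Int -> Bool) -> f
  unify Int -> Bool ~ Int -> Bool
  unify Int ~ Int
  unify Bool ~ Bool
  unify Bool ~ f
_ _ : Bool
  unify Bool ~ Bool
  unify Bool ~ Bool
  unify Bool ~ Bool
let p : Bool
p : Bool
  unify Bool ~ Bool
  unify Bool ~ Bool
  unify Bool ~ Bool
\q._ : h -> Bool
\r._ : i -> Bool
  unify h -> Bool ~ i -> Bool
  unify h ~ i
  unify Bool ~ Bool
\w._ : g -> i -> Bool
  unify Bool ~ Bool
\a._ : k -> Bool
let t : k -> Bool
\b._ : l -> Bool
\s._ : j -> l -> Bool
let c : Bool
  unify Bool ~ Bool
  unify Bool ~ Bool
  unify Bool ~ Bool
  unify Int ~ Int
  unify Int ~ Int
  unify Bool ~ Bool
  unify Bool ~ Bool
let e : Int
\f._ : n -> Bool
\d._ : m -> n -> Bool
  unify Int ~ Bool
  FAIL: mismatch Int ~ Bool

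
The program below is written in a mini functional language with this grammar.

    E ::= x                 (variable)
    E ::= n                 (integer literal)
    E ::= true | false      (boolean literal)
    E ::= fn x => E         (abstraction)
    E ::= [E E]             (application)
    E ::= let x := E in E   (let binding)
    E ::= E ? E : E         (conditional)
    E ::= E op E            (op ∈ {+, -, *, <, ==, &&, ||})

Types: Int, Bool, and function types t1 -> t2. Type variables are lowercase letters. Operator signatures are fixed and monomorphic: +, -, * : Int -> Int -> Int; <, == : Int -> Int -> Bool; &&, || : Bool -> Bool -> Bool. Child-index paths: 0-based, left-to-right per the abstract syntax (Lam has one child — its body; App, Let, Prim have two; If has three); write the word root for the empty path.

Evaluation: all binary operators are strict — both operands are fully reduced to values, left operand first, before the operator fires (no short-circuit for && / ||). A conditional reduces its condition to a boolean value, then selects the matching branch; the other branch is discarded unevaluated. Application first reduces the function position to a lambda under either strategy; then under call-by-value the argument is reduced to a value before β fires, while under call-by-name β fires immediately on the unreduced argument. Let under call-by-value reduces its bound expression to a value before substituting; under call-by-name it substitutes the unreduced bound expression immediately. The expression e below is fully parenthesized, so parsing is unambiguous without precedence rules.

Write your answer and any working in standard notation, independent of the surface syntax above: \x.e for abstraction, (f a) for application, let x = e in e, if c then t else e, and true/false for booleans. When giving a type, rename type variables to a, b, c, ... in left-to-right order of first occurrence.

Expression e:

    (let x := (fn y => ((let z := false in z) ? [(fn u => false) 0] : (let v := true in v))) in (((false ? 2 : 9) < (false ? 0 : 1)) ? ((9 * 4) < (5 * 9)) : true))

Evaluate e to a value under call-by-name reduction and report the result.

Answer: true

Working:
step 0: (let x = (\y.(if (let z = false in z) then ((\u.false) 0) else (let v = true in v))) in (if ((if false then 2 else 9) < (if false then 0 else 1)) then ((9 * 4) < (5 * 9)) else true))
step 1: [let@root] (if ((if false then 2 else 9) < (if false then 0 else 1)) then ((9 * 4) < (5 * 9)) else true)
step 2: [if@0.0] (if (9 < (if false then 0 else 1)) then ((9 * 4) < (5 * 9)) else true)
step 3: [if@0.1] (if (9 < 1) then ((9 * 4) < (5 * 9)) else true)
step 4: [delta@0] (if false then ((9 * 4) < (5 * 9)) else true)
step 5: [if@root] true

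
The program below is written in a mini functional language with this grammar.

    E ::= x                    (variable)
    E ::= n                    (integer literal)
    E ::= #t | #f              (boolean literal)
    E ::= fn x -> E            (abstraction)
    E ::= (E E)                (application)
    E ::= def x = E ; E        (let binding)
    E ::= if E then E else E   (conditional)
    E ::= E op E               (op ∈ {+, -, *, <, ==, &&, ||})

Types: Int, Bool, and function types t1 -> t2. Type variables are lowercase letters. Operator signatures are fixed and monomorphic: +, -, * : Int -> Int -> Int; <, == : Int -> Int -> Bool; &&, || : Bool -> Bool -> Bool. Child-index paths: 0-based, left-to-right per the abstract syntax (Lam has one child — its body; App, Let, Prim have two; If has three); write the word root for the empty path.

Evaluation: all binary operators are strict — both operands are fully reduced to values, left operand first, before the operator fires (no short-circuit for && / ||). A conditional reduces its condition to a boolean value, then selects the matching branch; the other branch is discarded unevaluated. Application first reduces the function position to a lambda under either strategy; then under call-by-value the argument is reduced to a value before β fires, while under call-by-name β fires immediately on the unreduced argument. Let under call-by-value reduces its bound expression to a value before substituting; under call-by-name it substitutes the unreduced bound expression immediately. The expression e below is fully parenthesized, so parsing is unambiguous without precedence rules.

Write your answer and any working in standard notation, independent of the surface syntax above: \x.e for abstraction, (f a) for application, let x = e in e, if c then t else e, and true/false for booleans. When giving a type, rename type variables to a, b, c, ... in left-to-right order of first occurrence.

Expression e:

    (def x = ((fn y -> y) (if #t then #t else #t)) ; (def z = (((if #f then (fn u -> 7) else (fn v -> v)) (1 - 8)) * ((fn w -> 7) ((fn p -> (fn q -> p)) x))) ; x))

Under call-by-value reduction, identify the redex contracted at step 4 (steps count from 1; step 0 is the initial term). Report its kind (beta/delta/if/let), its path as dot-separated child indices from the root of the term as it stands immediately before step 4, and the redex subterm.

Answer: if at 0.0.0 : (if false then (\u.7) else (\v.v))

Derivation:
step 0: (let x = ((\y.y) (if true then true else true)) in (let z = (((if false then (\u.7) else (\v.v)) (1 - 8)) * ((\w.7) ((\p.(\q.p)) x))) in x))
step 1: [if@0.1] (let x = ((\y.y) true) in (let z = (((if false then (\u.7) else (\v.v)) (1 - 8)) * ((\w.7) ((\p.(\q.p)) x))) in x))
step 2: [beta@0] (let x = true in (let z = (((if false then (\u.7) else (\v.v)) (1 - 8)) * ((\w.7) ((\p.(\q.p)) x))) in x))
step 3: [let@root] (let z = (((if false then (\u.7) else (\v.v)) (1 - 8)) * ((\w.7) ((\p.(\q.p)) true))) in true)
step 4: [if@0.0.0] (let z = (((\v.v) (1 - 8)) * ((\w.7) ((\p.(\q.p)) true))) in true)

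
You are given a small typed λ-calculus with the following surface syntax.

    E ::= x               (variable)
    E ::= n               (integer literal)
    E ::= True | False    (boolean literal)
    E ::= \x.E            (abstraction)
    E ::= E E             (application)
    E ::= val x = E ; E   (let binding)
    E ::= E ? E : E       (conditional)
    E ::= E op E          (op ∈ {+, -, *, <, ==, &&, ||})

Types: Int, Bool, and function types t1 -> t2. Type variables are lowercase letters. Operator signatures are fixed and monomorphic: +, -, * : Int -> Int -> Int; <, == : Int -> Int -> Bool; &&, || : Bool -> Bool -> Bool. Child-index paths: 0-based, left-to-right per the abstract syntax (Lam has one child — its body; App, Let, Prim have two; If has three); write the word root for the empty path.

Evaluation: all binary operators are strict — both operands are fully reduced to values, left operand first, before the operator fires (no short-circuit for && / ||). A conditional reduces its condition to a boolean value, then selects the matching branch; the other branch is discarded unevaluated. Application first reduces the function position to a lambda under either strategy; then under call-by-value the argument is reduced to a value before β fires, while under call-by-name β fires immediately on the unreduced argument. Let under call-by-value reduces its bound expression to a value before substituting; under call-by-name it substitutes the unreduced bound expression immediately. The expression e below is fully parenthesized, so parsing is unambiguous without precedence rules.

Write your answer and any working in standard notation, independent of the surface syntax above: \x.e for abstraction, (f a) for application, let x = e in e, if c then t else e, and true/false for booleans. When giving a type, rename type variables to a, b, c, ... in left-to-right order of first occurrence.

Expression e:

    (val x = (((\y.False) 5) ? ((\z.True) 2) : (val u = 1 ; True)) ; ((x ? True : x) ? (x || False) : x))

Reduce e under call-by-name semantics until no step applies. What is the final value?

Answer: true

Trace:
step 0: (let x = (if ((\y.false) 5) then ((\z.true) 2) else (let u = 1 in true)) in (if (if x then true else x) then (x || false) else x))
step 1: [let@root] (if (if (if ((\y.false) 5) then ((\z.true) 2) else (let u = 1 in true)) then true else (if ((\y.false) 5) then ((\z.true) 2) else (let u = 1 in true))) then ((if ((\y.false) 5) then ((\z.true) 2) else (let u = 1 in true)) || false) else (if ((\y.false) 5) then ((\z.true) 2) else (let u = 1 in true)))
step 2: [beta@0.0.0] (if (if (if false then ((\z.true) 2) else (let u = 1 in true)) then true else (if ((\y.false) 5) then ((\z.true) 2) else (let u = 1 in true))) then ((if ((\y.false) 5) then ((\z.true) 2) else (let u = 1 in true)) || false) else (if ((\y.false) 5) then ((\z.true) 2) else (let u = 1 in true)))
step 3: [if@0.0] (if (if (let u = 1 in true) then true else (if ((\y.false) 5) then ((\z.true) 2) else (let u = 1 in true))) then ((if ((\y.false) 5) then ((\z.true) 2) else (let u = 1 in true)) || false) else (if ((\y.false) 5) then ((\z.true) 2) else (let u = 1 in true)))
step 4: [let@0.0] (if (if true then true else (if ((\y.false) 5) then ((\z.true) 2) else (let u = 1 in true))) then ((if ((\y.false) 5) then ((\z.true) 2) else (let u = 1 in true)) || false) else (if ((\y.false) 5) then ((\z.true) 2) else (let u = 1 in true)))
step 5: [if@0] (if true then ((if ((\y.false) 5) then ((\z.true) 2) else (let u = 1 in true)) || false) else (if ((\y.false) 5) then ((\z.true) 2) else (let u = 1 in true)))
step 6: [if@root] ((if ((\y.false) 5) then ((\z.true) 2) else (let u = 1 in true)) || false)
step 7: [beta@0.0] ((if false then ((\z.true) 2) else (let u = 1 in true)) || false)
step 8: [if@0] ((let u = 1 in true) || false)
step 9: [let@0] (true || false)
step 10: [delta@root] true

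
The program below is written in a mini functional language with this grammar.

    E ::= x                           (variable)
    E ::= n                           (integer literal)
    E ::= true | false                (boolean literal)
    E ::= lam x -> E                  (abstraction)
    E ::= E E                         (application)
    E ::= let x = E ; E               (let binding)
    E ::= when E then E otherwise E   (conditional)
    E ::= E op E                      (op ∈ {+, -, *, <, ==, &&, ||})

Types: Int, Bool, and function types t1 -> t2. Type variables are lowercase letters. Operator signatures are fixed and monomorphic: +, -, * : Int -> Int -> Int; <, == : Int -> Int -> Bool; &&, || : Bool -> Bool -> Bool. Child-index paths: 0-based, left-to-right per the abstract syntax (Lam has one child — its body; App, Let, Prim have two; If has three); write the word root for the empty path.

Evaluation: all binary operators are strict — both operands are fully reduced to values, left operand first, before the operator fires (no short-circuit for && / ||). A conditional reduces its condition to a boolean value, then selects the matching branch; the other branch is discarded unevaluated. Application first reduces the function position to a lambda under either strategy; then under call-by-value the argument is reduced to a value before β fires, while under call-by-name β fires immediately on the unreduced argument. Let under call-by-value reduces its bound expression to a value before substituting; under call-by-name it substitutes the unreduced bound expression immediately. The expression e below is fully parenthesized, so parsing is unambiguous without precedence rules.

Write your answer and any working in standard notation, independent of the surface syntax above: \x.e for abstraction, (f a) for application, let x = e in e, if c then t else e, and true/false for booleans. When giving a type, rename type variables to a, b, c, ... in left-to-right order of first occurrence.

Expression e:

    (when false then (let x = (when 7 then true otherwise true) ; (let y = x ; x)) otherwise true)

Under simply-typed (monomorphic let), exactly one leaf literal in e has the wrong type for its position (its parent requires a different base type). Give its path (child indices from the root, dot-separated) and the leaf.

Trace:
  unify Bool ~ Bool
  unify Int ~ Bool
  FAIL: mismatch Int ~ Bool

Answer: 1.0.0 : 7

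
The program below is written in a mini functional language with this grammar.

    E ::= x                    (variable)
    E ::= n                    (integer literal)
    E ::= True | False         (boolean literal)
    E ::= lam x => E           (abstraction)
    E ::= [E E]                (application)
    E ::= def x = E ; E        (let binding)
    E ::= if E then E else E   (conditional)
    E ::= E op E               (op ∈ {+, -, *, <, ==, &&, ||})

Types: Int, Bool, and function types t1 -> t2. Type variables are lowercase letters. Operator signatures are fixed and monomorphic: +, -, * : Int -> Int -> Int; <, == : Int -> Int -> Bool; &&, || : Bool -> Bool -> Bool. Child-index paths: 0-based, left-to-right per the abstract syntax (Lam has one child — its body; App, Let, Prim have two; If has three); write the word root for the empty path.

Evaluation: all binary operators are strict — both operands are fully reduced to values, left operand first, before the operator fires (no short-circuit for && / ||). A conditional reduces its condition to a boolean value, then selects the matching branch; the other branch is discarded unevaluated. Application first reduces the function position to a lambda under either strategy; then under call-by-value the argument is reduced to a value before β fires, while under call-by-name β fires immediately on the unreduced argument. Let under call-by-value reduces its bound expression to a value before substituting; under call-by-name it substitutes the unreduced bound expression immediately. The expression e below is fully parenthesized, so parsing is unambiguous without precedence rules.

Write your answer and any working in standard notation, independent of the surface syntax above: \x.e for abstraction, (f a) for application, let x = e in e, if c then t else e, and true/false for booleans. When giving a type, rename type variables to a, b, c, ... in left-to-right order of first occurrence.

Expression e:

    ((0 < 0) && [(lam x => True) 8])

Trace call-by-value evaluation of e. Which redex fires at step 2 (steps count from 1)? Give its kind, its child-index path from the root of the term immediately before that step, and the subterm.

Answer: beta at 1 : ((\x.true) 8)

Derivation:
step 0: ((0 < 0) && ((\x.true) 8))
step 1: [delta@0] (false && ((\x.true) 8))
step 2: [beta@1] (false && true)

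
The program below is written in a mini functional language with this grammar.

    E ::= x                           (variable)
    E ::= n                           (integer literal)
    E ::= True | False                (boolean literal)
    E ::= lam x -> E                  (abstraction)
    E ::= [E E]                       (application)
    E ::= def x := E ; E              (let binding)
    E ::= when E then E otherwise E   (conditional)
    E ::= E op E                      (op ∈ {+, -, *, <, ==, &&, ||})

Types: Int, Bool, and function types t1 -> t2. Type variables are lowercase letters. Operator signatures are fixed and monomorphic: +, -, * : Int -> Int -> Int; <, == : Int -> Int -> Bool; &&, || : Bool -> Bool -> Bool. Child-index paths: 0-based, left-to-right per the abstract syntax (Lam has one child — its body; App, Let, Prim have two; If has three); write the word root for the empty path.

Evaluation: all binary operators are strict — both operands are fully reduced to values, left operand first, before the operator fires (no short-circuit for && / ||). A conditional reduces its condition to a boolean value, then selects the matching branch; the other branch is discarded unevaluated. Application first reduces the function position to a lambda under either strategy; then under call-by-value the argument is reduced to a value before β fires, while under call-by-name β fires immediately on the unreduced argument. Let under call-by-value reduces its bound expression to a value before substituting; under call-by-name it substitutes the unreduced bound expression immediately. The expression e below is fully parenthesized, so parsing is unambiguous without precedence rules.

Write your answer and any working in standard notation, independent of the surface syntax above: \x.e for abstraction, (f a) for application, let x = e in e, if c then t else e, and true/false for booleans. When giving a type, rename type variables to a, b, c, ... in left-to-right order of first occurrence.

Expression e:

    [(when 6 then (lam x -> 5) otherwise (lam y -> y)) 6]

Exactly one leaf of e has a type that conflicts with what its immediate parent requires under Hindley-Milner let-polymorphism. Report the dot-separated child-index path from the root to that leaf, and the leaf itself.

Answer: 0.0 : 6

Derivation:
  unify Int ~ Bool
  FAIL: mismatch Int ~ Bool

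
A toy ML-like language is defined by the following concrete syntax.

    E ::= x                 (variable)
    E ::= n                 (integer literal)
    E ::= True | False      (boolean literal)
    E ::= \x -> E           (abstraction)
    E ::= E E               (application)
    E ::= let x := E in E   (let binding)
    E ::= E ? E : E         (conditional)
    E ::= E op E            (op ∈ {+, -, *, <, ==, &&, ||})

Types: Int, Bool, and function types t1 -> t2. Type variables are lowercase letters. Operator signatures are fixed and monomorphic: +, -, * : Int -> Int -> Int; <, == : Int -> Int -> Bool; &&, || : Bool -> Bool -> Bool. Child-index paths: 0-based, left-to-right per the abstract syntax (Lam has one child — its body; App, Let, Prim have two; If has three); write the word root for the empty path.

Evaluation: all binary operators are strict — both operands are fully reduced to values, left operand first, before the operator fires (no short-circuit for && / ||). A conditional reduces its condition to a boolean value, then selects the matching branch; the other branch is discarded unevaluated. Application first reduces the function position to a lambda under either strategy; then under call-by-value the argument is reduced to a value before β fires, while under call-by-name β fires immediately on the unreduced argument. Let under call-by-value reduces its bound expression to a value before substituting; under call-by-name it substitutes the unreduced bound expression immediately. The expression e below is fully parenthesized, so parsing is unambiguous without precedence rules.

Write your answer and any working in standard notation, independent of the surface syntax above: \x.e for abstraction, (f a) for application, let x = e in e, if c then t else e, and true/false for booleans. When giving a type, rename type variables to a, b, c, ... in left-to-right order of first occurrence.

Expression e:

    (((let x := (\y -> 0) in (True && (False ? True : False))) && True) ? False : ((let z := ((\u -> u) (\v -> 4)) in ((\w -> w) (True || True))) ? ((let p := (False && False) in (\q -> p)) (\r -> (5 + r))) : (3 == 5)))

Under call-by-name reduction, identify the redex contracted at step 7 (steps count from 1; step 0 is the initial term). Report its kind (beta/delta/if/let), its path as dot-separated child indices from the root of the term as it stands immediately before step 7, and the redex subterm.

Answer: beta at 0 : ((\w.w) (true || true))

Working:
step 0: (if ((let x = (\y.0) in (true && (if false then true else false))) && true) then false else (if (let z = ((\u.u) (\v.4)) in ((\w.w) (true || true))) then ((let p = (false && false) in (\q.p)) (\r.(5 + r))) else (3 == 5)))
step 1: [let@0.0] (if ((true && (if false then true else false)) && true) then false else (if (let z = ((\u.u) (\v.4)) in ((\w.w) (true || true))) then ((let p = (false && false) in (\q.p)) (\r.(5 + r))) else (3 == 5)))
step 2: [if@0.0.1] (if ((true && false) && true) then false else (if (let z = ((\u.u) (\v.4)) in ((\w.w) (true || true))) then ((let p = (false && false) in (\q.p)) (\r.(5 + r))) else (3 == 5)))
step 3: [delta@0.0] (if (false && true) then false else (if (let z = ((\u.u) (\v.4)) in ((\w.w) (true || true))) then ((let p = (false && false) in (\q.p)) (\r.(5 + r))) else (3 == 5)))
step 4: [delta@0] (if false then false else (if (let z = ((\u.u) (\v.4)) in ((\w.w) (true || true))) then ((let p = (false && false) in (\q.p)) (\r.(5 + r))) else (3 == 5)))
step 5: [if@root] (if (let z = ((\u.u) (\v.4)) in ((\w.w) (true || true))) then ((let p = (false && false) in (\q.p)) (\r.(5 + r))) else (3 == 5))
step 6: [let@0] (if ((\w.w) (true || true)) then ((let p = (false && false) in (\q.p)) (\r.(5 + r))) else (3 == 5))
step 7: [beta@0] (if (true || true) then ((let p = (false && false) in (\q.p)) (\r.(5 + r))) else (3 == 5))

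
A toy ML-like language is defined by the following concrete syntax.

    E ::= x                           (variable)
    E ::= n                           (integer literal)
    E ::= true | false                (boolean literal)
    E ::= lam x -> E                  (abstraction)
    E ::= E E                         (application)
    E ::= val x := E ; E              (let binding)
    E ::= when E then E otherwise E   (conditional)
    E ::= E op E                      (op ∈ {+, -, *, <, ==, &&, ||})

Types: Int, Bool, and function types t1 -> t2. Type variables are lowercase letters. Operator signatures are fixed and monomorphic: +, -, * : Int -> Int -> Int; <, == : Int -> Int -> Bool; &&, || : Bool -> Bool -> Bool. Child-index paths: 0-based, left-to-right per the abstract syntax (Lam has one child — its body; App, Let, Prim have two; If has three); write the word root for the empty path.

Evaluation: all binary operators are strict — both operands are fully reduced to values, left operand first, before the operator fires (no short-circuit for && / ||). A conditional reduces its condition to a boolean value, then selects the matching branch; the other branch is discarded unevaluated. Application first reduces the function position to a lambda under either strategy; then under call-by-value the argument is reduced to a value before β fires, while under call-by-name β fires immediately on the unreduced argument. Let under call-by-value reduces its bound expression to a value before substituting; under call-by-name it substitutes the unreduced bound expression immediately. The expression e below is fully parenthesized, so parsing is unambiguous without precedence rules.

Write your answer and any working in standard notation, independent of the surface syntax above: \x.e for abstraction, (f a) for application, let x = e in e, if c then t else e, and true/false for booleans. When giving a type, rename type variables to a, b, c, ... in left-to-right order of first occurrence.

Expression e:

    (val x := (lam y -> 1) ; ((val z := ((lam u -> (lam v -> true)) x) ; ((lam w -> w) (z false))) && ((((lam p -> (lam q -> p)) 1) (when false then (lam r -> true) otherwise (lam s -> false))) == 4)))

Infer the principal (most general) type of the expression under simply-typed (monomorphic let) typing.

Derivation:
\y._ : a -> Int
let x : a -> Int
\v._ : c -> Bool
\u._ : b -> c -> Bool
x : a -> Int
  unify b -> c -> Bool ~ (a -> Int) -> d
  unify b ~ a -> Int
  unify c -> Bool ~ d
_ _ : c -> Bool
let z : c -> Bool
w : e
\w._ : e -> e
z : c -> Bool
  unify c -> Bool ~ Bool -> f
  unify c ~ Bool
  unify Bool ~ f
_ _ : Bool
  unify e -> e ~ Bool -> g
  unify e ~ Bool
  unify Bool ~ g
_ _ : Bool
  unify Bool ~ Bool
p : h
\q._ : i -> h
\p._ : h -> i -> h
  unify h -> i -> h ~ Int -> j
  unify h ~ Int
  unify i -> Int ~ j
_ _ : i -> Int
  unify Bool ~ Bool
\r._ : k -> Bool
\s._ : l -> Bool
  unify k -> Bool ~ l -> Bool
  unify k ~ l
  unify Bool ~ Bool
  unify i -> Int ~ (l -> Bool) -> m
  unify i ~ l -> Bool
  unify Int ~ m
_ _ : Int
  unify Int ~ Int
  unify Int ~ Int
  unify Bool ~ Bool

Answer: Bool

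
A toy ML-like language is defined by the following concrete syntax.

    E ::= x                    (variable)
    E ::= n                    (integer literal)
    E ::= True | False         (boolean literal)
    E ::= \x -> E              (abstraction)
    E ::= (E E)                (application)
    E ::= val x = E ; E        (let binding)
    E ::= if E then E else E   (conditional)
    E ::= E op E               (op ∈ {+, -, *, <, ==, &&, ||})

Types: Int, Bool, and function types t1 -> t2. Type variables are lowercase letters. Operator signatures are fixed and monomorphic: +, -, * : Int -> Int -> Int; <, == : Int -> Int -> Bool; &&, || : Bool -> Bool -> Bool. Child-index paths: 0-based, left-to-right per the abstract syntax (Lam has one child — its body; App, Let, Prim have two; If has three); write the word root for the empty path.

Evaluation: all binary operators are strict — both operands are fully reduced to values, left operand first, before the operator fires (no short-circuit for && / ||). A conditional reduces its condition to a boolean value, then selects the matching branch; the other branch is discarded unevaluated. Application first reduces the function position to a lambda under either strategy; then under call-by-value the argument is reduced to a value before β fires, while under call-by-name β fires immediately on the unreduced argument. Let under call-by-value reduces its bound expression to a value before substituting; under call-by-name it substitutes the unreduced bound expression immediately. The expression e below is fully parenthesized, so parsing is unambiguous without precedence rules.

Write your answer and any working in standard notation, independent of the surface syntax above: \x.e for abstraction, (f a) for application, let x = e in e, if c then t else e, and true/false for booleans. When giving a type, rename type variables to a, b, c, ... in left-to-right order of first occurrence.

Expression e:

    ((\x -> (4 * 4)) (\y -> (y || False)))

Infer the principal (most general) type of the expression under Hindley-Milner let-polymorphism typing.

Answer: Int

Trace:
  unify Int ~ Int
  unify Int ~ Int
\x._ : a -> Int
y : b
  unify b ~ Bool
  unify Bool ~ Bool
\y._ : Bool -> Bool
  unify a -> Int ~ (Bool -> Bool) -> c
  unify a ~ Bool -> Bool
  unify Int ~ c
_ _ : Int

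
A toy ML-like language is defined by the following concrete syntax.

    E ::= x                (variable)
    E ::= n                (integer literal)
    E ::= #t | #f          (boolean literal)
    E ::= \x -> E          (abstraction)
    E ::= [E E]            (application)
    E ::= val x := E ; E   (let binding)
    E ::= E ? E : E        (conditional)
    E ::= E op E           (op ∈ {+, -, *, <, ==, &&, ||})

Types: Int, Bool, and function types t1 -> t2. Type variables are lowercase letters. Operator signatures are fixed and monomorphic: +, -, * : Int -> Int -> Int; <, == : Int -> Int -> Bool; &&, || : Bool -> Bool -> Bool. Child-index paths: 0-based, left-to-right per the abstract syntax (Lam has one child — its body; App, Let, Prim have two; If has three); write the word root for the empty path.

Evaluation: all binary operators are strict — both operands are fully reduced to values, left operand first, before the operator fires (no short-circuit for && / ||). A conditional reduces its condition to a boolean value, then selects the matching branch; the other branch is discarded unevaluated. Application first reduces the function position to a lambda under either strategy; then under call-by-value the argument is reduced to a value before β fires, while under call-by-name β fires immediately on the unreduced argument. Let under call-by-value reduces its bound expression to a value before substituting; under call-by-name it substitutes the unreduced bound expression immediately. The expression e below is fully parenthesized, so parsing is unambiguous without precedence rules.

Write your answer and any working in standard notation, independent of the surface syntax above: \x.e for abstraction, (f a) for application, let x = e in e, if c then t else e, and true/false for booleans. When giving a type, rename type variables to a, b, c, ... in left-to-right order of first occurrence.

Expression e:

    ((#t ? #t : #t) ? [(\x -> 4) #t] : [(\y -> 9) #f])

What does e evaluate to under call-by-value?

Answer: 4

Trace:
step 0: (if (if true then true else true) then ((\x.4) true) else ((\y.9) false))
step 1: [if@0] (if true then ((\x.4) true) else ((\y.9) false))
step 2: [if@root] ((\x.4) true)
step 3: [beta@root] 4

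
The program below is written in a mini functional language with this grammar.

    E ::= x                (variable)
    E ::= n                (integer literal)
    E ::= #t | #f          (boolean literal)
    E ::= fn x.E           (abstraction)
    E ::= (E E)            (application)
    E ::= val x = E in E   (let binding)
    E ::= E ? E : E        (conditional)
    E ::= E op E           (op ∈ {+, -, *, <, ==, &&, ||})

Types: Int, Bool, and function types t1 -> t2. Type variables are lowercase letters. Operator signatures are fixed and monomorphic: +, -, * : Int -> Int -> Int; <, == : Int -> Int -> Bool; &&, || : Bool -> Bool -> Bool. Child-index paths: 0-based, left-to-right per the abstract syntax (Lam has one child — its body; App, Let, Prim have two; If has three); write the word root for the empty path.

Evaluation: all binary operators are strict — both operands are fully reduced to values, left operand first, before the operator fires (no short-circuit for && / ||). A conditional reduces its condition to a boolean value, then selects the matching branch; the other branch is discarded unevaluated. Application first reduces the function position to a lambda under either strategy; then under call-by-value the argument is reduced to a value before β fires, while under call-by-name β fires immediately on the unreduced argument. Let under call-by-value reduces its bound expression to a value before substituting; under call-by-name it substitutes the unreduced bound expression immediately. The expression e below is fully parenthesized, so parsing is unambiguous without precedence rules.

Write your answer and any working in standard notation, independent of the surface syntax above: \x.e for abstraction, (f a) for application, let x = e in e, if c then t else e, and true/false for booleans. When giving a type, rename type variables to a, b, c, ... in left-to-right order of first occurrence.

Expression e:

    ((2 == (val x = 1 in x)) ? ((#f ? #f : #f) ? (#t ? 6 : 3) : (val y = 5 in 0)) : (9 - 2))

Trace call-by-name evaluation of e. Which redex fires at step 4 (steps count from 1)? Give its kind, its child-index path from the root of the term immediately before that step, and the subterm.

Trace:
step 0: (if (2 == (let x = 1 in x)) then (if (if false then false else false) then (if true then 6 else 3) else (let y = 5 in 0)) else (9 - 2))
step 1: [let@0.1] (if (2 == 1) then (if (if false then false else false) then (if true then 6 else 3) else (let y = 5 in 0)) else (9 - 2))
step 2: [delta@0] (if false then (if (if false then false else false) then (if true then 6 else 3) else (let y = 5 in 0)) else (9 - 2))
step 3: [if@root] (9 - 2)
step 4: [delta@root] 7

Answer: delta at root : (9 - 2)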